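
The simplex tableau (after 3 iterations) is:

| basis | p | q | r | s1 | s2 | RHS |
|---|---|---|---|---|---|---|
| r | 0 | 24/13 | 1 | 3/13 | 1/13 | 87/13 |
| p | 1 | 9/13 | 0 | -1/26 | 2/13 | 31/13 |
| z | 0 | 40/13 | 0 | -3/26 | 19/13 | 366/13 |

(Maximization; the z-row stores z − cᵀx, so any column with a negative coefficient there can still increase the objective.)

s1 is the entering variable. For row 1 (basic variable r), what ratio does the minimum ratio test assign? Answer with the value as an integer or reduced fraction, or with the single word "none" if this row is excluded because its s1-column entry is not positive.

Ratio = RHS / (s1 entry) = (87/13) / (3/13) = 29.

29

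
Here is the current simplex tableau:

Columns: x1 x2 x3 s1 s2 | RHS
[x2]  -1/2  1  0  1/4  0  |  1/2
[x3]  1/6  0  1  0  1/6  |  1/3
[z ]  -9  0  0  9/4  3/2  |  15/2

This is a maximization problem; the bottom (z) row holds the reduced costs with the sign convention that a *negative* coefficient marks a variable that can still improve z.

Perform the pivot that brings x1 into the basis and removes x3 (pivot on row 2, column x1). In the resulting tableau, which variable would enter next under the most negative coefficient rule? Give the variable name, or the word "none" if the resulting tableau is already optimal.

Pivot element 1/6. New z-row = old z-row − (-9)·(row 2/(1/6)).
Updated z-row coefficients: x1: 0, x2: 0, x3: 54, s1: 9/4, s2: 21/2.
No coefficient is strictly negative; the tableau after this pivot is optimal.

none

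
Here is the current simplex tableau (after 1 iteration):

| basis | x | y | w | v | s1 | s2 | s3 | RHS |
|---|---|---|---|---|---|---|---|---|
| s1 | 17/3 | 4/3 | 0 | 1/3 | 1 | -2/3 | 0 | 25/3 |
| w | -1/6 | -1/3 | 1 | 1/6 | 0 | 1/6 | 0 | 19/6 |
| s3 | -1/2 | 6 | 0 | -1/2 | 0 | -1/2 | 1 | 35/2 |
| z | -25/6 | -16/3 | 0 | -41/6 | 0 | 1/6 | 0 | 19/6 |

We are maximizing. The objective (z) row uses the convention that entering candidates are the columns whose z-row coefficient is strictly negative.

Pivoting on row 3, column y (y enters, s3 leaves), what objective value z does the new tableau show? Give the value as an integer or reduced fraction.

337/18

Minimum ratio for y: (35/2)/6 = 35/12.
z changes by −(z-row coeff of y)·ratio = −(-16/3)·(35/12) = 140/9.
New z = 19/6 + (140/9) = 337/18.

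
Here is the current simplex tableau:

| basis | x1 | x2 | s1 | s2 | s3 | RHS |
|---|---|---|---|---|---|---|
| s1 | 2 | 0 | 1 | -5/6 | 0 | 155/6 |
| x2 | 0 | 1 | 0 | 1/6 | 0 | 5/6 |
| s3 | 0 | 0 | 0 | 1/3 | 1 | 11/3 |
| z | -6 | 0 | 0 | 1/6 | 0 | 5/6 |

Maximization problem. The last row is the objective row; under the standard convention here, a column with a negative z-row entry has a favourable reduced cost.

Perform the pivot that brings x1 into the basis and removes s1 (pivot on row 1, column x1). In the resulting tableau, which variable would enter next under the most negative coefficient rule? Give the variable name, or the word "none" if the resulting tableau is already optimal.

s2

Pivot element 2. New z-row = old z-row − (-6)·(row 1/2).
Updated z-row coefficients: x1: 0, x2: 0, s1: 3, s2: -7/3, s3: 0.
The most negative is -7/3 in column s2, so s2 would enter next.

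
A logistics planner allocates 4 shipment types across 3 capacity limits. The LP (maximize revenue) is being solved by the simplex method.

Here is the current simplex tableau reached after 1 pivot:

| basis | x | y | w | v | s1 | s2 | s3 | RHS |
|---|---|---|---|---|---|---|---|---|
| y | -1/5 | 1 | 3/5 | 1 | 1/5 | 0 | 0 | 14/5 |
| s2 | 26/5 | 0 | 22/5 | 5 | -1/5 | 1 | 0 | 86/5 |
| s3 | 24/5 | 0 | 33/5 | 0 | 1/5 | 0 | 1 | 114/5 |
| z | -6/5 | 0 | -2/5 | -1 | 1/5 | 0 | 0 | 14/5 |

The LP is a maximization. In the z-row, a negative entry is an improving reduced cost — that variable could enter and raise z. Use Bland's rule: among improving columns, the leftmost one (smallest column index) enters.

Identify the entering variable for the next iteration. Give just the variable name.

Objective-row coefficients: x: -6/5, y: 0, w: -2/5, v: -1, s1: 1/5, s2: 0, s3: 0.
Improving columns: x, w, v. Bland's rule picks the smallest column index → x.

x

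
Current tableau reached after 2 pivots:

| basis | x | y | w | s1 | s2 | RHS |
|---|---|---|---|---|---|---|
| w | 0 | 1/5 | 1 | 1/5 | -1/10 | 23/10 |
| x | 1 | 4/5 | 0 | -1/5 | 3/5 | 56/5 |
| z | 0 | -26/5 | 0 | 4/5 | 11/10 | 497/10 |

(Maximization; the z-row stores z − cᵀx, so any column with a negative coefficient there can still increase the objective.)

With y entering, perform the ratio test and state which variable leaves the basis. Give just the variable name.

w

Ratios: row 1 (w): (23/10)/(1/5) = 23/2; row 2 (x): (56/5)/(4/5) = 14.
Minimum ratio 23/2 is in the w row, so w leaves.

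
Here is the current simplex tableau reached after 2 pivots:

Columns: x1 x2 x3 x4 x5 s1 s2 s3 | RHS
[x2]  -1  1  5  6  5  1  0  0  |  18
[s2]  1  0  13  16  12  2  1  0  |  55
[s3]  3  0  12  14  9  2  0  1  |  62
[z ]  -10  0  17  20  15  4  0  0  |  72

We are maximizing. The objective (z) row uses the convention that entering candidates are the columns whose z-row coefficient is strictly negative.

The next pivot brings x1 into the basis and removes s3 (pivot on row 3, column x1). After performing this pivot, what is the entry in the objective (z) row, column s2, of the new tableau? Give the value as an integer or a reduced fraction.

0

Pivot element is row 3, column x1: 3.
Normalize row 3: new (row 3, s2) = 0/3 = 0.
z-row ← z-row − (-10)·(new row 3): 0 − (-10)·0 = 0.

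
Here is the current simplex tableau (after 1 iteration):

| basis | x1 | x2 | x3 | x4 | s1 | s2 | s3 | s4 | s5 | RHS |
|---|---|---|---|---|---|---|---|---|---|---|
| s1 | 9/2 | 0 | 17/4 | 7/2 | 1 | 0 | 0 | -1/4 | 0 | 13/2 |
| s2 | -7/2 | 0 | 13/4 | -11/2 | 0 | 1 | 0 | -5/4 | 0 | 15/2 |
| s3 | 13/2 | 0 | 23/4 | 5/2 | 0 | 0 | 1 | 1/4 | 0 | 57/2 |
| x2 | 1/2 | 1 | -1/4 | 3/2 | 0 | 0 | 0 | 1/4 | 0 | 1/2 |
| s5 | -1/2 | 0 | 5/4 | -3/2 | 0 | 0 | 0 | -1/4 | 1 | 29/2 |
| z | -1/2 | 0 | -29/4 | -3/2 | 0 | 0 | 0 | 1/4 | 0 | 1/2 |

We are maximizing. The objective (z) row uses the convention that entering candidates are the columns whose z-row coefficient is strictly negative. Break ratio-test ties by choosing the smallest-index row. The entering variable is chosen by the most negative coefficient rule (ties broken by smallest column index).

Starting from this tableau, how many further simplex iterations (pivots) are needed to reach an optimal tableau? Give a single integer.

pivot: x3 in, s1 out → z = 197/17
pivot: s4 in, x2 out → z = 49/4
No improving column remains; optimal.

2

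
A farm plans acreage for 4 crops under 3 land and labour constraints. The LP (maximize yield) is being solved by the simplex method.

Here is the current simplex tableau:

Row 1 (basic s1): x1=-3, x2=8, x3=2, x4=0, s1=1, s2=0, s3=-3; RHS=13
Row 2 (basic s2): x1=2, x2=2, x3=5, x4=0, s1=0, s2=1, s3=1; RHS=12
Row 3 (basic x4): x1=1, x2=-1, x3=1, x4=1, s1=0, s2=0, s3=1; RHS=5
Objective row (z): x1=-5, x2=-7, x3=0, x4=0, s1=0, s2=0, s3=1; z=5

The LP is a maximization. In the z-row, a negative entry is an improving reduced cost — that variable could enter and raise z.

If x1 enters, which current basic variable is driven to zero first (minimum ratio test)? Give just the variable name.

Ratios: row 1 (s1): entry -3 ≤ 0, skip; row 2 (s2): 12/2 = 6; row 3 (x4): 5/1 = 5.
Minimum ratio 5 is in the x4 row, so x4 leaves.

x4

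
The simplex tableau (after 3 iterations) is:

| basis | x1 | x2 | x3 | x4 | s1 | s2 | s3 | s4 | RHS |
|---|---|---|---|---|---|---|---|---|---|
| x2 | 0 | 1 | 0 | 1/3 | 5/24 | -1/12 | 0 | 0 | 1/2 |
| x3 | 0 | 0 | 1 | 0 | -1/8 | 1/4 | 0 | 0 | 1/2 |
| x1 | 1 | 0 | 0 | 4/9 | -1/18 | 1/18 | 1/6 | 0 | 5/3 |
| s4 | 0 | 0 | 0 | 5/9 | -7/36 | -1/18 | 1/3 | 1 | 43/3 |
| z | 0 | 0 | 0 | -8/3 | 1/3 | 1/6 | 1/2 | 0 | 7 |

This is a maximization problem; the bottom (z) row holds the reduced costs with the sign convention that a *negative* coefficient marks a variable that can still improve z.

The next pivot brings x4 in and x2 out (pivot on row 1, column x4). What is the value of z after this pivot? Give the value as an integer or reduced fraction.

Minimum ratio for x4: (1/2)/(1/3) = 3/2.
z changes by −(z-row coeff of x4)·ratio = −(-8/3)·(3/2) = 4.
New z = 7 + 4 = 11.

11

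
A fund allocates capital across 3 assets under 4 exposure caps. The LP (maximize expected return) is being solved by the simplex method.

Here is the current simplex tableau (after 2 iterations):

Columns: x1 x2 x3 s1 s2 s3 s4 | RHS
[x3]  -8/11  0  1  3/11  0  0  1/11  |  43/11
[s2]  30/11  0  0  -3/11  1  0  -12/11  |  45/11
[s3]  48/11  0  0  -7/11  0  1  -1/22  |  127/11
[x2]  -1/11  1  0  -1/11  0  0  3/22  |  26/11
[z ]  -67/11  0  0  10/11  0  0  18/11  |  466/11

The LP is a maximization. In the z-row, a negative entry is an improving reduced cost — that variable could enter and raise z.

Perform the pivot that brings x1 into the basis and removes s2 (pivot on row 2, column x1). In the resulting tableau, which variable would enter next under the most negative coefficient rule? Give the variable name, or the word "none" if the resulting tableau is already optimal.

Pivot element 30/11. New z-row = old z-row − (-67/11)·(row 2/(30/11)).
Updated z-row coefficients: x1: 0, x2: 0, x3: 0, s1: 3/10, s2: 67/30, s3: 0, s4: -4/5.
The most negative is -4/5 in column s4, so s4 would enter next.

s4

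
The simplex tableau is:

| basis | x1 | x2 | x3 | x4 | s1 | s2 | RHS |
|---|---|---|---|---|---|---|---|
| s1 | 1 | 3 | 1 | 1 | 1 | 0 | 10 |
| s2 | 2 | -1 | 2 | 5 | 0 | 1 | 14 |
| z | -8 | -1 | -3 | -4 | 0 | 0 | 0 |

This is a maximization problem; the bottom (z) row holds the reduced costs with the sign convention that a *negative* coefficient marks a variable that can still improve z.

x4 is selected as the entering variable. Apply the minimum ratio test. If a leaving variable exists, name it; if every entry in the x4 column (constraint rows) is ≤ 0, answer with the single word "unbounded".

Ratios: row 1 (s1): 10/1 = 10; row 2 (s2): 14/5 = 14/5.
Minimum ratio is in the s2 row, so s2 leaves.

s2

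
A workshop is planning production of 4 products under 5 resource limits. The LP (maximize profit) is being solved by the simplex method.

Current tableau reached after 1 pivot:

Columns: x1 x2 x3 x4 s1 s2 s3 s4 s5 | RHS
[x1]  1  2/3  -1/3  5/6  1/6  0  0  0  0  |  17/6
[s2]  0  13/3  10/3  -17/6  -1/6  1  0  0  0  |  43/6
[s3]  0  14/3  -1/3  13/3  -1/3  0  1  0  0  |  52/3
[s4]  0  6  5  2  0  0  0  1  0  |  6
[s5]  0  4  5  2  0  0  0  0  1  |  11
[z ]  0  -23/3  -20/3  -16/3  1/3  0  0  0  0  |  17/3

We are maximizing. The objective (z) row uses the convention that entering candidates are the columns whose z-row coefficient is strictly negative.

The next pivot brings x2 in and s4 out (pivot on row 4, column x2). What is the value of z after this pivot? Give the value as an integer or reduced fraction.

40/3

Minimum ratio for x2: 6/6 = 1.
z changes by −(z-row coeff of x2)·ratio = −(-23/3)·1 = 23/3.
New z = 17/3 + (23/3) = 40/3.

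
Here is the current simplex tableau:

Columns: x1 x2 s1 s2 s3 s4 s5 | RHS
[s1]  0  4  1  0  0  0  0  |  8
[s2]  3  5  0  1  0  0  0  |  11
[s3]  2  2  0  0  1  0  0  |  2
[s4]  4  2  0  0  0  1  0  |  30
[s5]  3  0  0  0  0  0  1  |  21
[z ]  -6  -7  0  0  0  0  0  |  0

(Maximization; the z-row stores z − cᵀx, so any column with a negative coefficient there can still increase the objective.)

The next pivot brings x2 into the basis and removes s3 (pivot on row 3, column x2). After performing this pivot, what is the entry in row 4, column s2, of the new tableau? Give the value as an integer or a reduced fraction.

Pivot element is row 3, column x2: 2.
Normalize row 3: new (row 3, s2) = 0/2 = 0.
row 4 ← row 4 − 2·(new row 3): 0 − 2·0 = 0.

0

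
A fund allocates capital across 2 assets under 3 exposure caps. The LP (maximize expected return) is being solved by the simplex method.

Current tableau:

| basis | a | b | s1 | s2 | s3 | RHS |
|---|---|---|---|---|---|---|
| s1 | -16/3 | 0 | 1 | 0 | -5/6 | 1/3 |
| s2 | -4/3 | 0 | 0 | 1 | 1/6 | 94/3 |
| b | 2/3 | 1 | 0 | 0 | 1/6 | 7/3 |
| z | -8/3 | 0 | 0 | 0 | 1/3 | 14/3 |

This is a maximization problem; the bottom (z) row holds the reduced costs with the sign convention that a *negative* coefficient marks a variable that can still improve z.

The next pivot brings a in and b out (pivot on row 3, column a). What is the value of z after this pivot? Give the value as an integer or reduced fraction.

14

Minimum ratio for a: (7/3)/(2/3) = 7/2.
z changes by −(z-row coeff of a)·ratio = −(-8/3)·(7/2) = 28/3.
New z = 14/3 + (28/3) = 14.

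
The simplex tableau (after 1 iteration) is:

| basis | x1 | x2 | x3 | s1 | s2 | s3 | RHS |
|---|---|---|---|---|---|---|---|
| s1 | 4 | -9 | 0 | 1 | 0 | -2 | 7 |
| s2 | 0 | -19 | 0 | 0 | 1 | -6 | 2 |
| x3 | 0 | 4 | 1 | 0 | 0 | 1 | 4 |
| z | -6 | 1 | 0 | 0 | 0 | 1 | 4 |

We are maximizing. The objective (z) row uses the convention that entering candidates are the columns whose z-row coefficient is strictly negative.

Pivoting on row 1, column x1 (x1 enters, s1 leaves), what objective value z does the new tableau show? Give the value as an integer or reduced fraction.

Minimum ratio for x1: 7/4 = 7/4.
z changes by −(z-row coeff of x1)·ratio = −(-6)·(7/4) = 21/2.
New z = 4 + (21/2) = 29/2.

29/2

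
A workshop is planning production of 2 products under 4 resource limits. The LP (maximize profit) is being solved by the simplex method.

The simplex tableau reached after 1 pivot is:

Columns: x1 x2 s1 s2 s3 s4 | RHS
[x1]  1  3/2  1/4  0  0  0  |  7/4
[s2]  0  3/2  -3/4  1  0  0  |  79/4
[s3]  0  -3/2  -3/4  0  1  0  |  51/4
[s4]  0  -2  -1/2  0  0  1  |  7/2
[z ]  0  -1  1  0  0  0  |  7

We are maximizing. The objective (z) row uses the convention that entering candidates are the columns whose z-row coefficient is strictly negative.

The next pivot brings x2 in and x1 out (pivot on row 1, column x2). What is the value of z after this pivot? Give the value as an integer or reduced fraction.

Minimum ratio for x2: (7/4)/(3/2) = 7/6.
z changes by −(z-row coeff of x2)·ratio = −(-1)·(7/6) = 7/6.
New z = 7 + (7/6) = 49/6.

49/6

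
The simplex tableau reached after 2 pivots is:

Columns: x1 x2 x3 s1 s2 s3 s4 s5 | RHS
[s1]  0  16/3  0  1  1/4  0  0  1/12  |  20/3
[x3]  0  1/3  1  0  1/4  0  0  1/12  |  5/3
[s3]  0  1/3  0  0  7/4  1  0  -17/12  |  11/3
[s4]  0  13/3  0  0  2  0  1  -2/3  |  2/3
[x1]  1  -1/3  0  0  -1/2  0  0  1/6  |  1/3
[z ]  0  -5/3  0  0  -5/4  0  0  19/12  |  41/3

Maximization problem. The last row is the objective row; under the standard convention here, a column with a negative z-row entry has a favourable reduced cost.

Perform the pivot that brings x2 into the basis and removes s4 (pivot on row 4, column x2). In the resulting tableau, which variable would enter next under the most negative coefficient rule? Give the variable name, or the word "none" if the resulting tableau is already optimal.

s2

Pivot element 13/3. New z-row = old z-row − (-5/3)·(row 4/(13/3)).
Updated z-row coefficients: x1: 0, x2: 0, x3: 0, s1: 0, s2: -25/52, s3: 0, s4: 5/13, s5: 69/52.
The most negative is -25/52 in column s2, so s2 would enter next.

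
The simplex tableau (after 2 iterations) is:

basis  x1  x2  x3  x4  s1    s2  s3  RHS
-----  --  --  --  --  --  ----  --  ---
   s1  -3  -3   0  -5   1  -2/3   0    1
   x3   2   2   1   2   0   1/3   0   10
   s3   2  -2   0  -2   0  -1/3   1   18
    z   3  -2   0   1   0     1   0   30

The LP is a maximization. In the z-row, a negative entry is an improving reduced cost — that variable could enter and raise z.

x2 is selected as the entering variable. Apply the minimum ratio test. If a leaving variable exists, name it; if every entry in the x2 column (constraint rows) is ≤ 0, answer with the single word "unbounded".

Ratios: row 1 (s1): entry -3 ≤ 0, skip; row 2 (x3): 10/2 = 5; row 3 (s3): entry -2 ≤ 0, skip.
Minimum ratio is in the x3 row, so x3 leaves.

x3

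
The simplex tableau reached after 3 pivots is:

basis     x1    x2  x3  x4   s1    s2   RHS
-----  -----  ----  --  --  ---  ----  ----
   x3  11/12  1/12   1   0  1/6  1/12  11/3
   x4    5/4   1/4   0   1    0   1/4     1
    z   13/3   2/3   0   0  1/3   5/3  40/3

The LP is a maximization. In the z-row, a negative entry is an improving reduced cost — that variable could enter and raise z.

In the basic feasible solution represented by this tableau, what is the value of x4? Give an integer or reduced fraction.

1

x4 is basic (row 2); its value is the RHS of that row: 1.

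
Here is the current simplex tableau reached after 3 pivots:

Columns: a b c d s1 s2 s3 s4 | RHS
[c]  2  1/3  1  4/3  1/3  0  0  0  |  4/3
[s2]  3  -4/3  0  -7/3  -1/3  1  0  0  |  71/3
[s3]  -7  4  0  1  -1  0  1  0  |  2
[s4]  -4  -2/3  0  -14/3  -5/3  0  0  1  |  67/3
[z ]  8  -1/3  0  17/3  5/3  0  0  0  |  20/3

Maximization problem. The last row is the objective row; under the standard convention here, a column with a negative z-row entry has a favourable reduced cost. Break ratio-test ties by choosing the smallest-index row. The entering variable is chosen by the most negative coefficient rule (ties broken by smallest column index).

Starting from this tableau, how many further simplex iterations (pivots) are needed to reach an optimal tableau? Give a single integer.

1

pivot: b in, s3 out → z = 41/6
No improving column remains; optimal.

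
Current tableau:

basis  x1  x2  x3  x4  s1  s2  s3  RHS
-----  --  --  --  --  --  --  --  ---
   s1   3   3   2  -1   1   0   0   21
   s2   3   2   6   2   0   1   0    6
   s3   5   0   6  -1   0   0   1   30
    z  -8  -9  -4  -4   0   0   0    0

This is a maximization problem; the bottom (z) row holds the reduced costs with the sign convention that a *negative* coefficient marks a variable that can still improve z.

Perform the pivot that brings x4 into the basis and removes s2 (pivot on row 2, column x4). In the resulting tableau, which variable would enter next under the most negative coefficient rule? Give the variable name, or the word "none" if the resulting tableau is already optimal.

Pivot element 2. New z-row = old z-row − (-4)·(row 2/2).
Updated z-row coefficients: x1: -2, x2: -5, x3: 8, x4: 0, s1: 0, s2: 2, s3: 0.
The most negative is -5 in column x2, so x2 would enter next.

x2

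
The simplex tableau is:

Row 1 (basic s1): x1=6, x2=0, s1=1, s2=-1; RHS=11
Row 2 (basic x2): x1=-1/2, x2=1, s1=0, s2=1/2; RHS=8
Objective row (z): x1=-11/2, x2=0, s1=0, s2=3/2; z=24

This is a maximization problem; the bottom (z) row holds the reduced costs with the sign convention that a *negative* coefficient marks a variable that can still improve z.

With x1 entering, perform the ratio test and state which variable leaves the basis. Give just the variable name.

Ratios: row 1 (s1): 11/6 = 11/6; row 2 (x2): entry -1/2 ≤ 0, skip.
Minimum ratio 11/6 is in the s1 row, so s1 leaves.

s1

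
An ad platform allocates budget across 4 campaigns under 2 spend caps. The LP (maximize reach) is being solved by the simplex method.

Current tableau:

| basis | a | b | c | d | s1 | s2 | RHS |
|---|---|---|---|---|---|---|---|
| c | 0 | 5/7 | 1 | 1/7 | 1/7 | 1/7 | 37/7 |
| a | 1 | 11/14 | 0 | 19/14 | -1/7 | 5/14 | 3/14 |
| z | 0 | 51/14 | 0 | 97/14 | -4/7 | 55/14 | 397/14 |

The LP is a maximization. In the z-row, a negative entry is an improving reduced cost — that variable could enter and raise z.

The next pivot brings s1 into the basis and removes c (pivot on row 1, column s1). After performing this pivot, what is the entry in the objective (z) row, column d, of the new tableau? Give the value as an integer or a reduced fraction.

15/2

Pivot element is row 1, column s1: 1/7.
Normalize row 1: new (row 1, d) = (1/7)/(1/7) = 1.
z-row ← z-row − (-4/7)·(new row 1): 97/14 − (-4/7)·1 = 15/2.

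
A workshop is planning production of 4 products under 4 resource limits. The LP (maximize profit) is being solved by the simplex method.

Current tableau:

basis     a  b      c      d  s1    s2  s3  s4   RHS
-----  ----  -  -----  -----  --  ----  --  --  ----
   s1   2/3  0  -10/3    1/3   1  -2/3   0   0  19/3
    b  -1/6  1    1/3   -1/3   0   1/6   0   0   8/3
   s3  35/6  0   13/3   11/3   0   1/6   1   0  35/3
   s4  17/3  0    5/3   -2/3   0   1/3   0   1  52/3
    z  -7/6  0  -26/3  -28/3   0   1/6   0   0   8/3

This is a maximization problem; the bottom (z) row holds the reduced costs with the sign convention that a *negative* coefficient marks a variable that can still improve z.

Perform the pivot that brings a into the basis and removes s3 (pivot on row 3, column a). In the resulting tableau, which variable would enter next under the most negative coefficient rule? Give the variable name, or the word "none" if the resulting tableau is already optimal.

Pivot element 35/6. New z-row = old z-row − (-7/6)·(row 3/(35/6)).
Updated z-row coefficients: a: 0, b: 0, c: -39/5, d: -43/5, s1: 0, s2: 1/5, s3: 1/5, s4: 0.
The most negative is -43/5 in column d, so d would enter next.

d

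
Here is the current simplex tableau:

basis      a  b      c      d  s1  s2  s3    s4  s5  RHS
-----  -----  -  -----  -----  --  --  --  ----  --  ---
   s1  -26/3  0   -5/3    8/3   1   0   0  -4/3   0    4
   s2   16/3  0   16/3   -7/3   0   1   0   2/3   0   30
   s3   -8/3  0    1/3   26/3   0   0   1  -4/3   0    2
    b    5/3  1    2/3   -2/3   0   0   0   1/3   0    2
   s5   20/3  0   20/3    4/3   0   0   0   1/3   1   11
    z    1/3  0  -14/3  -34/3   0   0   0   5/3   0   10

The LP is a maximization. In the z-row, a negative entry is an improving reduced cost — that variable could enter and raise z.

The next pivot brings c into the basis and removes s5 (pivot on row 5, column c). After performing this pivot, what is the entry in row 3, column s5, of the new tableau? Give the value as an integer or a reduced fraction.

-1/20

Pivot element is row 5, column c: 20/3.
Normalize row 5: new (row 5, s5) = 1/(20/3) = 3/20.
row 3 ← row 3 − (1/3)·(new row 5): 0 − (1/3)·(3/20) = -1/20.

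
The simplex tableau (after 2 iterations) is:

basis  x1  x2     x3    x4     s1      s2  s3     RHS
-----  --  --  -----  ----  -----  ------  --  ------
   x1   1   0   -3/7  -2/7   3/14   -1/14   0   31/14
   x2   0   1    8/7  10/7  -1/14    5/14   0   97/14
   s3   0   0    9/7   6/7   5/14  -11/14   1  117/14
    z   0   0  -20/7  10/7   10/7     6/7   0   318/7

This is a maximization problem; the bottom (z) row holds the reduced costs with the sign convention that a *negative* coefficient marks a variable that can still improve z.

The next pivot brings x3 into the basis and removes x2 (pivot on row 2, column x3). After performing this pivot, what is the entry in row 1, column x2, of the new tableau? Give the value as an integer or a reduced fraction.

Pivot element is row 2, column x3: 8/7.
Normalize row 2: new (row 2, x2) = 1/(8/7) = 7/8.
row 1 ← row 1 − (-3/7)·(new row 2): 0 − (-3/7)·(7/8) = 3/8.

3/8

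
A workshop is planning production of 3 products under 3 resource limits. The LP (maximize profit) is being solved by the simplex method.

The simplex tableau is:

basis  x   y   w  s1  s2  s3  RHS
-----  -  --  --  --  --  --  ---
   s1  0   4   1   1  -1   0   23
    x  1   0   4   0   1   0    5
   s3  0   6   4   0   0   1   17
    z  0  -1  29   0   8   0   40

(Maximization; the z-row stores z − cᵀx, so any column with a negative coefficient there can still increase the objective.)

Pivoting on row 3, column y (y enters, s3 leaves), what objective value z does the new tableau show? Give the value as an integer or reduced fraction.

Minimum ratio for y: 17/6 = 17/6.
z changes by −(z-row coeff of y)·ratio = −(-1)·(17/6) = 17/6.
New z = 40 + (17/6) = 257/6.

257/6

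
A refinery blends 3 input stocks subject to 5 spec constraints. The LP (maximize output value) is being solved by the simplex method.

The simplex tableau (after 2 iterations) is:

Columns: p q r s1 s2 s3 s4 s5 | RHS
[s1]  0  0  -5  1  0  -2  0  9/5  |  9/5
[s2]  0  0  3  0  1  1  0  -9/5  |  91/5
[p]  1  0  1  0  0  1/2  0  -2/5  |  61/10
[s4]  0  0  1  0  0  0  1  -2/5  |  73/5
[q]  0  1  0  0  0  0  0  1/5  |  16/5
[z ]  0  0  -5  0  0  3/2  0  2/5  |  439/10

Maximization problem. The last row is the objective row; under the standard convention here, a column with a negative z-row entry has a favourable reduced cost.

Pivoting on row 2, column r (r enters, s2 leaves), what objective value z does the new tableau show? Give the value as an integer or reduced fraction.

2227/30

Minimum ratio for r: (91/5)/3 = 91/15.
z changes by −(z-row coeff of r)·ratio = −(-5)·(91/15) = 91/3.
New z = 439/10 + (91/3) = 2227/30.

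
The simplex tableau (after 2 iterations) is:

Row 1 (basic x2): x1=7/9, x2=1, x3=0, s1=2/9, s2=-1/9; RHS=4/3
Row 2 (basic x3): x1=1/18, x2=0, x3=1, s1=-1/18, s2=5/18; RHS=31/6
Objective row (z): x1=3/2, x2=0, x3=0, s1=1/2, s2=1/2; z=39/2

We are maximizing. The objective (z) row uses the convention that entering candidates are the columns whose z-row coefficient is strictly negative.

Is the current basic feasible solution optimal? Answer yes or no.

yes

No objective-row coefficient is strictly negative, so no entering variable exists; the tableau is optimal.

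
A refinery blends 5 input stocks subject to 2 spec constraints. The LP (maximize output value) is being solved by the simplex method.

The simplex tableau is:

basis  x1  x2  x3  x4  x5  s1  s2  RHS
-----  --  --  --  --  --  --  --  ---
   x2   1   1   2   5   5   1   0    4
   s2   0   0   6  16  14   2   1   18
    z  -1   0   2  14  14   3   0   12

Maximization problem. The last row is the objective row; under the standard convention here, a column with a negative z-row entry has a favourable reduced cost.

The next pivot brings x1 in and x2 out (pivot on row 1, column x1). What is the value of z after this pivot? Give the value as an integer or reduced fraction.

Minimum ratio for x1: 4/1 = 4.
z changes by −(z-row coeff of x1)·ratio = −(-1)·4 = 4.
New z = 12 + 4 = 16.

16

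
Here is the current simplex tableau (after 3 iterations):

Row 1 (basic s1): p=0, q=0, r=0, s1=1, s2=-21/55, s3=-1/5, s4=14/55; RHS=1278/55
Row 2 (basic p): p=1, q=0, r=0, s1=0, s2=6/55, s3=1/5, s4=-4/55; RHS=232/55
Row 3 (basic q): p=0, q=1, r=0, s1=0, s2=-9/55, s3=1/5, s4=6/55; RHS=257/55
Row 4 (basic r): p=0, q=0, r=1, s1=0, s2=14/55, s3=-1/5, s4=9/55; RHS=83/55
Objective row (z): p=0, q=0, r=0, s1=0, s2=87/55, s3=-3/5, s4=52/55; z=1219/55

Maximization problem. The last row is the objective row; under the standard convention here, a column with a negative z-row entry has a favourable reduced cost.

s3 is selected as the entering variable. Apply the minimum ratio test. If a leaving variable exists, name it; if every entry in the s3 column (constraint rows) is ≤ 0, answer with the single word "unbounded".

p

Ratios: row 1 (s1): entry -1/5 ≤ 0, skip; row 2 (p): (232/55)/(1/5) = 232/11; row 3 (q): (257/55)/(1/5) = 257/11; row 4 (r): entry -1/5 ≤ 0, skip.
Minimum ratio is in the p row, so p leaves.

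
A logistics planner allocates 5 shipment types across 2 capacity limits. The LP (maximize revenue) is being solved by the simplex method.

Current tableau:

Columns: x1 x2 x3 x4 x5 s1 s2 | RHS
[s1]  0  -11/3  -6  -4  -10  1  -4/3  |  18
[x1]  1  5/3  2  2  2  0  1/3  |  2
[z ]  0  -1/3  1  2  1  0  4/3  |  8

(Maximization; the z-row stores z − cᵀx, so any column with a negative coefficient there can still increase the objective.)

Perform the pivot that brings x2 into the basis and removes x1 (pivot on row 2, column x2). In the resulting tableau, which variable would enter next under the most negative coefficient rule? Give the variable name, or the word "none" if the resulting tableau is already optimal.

Pivot element 5/3. New z-row = old z-row − (-1/3)·(row 2/(5/3)).
Updated z-row coefficients: x1: 1/5, x2: 0, x3: 7/5, x4: 12/5, x5: 7/5, s1: 0, s2: 7/5.
No coefficient is strictly negative; the tableau after this pivot is optimal.

none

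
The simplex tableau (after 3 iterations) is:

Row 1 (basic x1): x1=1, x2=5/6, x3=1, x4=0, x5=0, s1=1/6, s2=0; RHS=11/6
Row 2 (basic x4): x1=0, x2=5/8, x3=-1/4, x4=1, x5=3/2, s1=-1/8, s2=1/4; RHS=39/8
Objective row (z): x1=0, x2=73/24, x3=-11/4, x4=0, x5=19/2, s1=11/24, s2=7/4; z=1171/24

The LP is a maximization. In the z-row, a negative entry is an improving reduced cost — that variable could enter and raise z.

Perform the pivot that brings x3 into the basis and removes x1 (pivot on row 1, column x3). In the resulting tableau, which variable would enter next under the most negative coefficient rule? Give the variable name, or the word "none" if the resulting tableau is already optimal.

Pivot element 1. New z-row = old z-row − (-11/4)·(row 1/1).
Updated z-row coefficients: x1: 11/4, x2: 16/3, x3: 0, x4: 0, x5: 19/2, s1: 11/12, s2: 7/4.
No coefficient is strictly negative; the tableau after this pivot is optimal.

none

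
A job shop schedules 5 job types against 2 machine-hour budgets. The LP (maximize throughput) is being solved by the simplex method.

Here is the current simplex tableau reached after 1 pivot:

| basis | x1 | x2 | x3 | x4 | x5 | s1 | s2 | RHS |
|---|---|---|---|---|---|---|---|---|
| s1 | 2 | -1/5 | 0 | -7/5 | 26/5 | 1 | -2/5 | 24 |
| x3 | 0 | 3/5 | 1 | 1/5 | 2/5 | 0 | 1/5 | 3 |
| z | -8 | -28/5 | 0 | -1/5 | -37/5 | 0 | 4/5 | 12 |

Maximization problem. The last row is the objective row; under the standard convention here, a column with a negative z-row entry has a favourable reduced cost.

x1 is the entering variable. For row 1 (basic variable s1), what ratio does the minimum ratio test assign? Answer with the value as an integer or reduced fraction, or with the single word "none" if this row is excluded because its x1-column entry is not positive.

12

Ratio = RHS / (x1 entry) = 24 / 2 = 12.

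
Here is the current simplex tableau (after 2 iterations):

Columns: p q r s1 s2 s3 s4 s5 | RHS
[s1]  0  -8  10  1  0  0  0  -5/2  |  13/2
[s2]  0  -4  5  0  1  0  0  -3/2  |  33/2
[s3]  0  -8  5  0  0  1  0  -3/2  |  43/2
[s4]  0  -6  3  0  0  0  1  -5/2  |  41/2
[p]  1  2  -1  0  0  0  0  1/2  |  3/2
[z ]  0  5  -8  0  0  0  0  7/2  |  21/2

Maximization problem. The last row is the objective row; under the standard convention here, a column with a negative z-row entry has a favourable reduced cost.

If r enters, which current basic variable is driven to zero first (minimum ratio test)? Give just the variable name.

Ratios: row 1 (s1): (13/2)/10 = 13/20; row 2 (s2): (33/2)/5 = 33/10; row 3 (s3): (43/2)/5 = 43/10; row 4 (s4): (41/2)/3 = 41/6; row 5 (p): entry -1 ≤ 0, skip.
Minimum ratio 13/20 is in the s1 row, so s1 leaves.

s1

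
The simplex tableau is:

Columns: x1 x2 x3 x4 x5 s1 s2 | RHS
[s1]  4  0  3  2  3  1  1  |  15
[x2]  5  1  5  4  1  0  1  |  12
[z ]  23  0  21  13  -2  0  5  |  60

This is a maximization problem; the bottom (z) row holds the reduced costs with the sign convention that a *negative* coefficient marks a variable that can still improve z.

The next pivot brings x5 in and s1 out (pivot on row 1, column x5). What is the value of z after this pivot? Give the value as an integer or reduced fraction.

Minimum ratio for x5: 15/3 = 5.
z changes by −(z-row coeff of x5)·ratio = −(-2)·5 = 10.
New z = 60 + 10 = 70.

70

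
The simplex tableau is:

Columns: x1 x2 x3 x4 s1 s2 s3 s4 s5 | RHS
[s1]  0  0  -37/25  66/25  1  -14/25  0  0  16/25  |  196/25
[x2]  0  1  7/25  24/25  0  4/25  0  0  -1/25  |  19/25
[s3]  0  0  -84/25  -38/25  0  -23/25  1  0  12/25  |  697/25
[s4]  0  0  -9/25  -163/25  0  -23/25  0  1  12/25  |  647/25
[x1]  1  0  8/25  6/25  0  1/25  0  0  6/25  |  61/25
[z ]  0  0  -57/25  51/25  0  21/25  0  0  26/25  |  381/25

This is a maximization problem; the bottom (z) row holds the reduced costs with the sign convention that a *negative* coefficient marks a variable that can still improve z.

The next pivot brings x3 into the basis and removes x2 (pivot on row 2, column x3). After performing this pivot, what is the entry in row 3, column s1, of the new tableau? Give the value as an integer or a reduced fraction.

Pivot element is row 2, column x3: 7/25.
Normalize row 2: new (row 2, s1) = 0/(7/25) = 0.
row 3 ← row 3 − (-84/25)·(new row 2): 0 − (-84/25)·0 = 0.

0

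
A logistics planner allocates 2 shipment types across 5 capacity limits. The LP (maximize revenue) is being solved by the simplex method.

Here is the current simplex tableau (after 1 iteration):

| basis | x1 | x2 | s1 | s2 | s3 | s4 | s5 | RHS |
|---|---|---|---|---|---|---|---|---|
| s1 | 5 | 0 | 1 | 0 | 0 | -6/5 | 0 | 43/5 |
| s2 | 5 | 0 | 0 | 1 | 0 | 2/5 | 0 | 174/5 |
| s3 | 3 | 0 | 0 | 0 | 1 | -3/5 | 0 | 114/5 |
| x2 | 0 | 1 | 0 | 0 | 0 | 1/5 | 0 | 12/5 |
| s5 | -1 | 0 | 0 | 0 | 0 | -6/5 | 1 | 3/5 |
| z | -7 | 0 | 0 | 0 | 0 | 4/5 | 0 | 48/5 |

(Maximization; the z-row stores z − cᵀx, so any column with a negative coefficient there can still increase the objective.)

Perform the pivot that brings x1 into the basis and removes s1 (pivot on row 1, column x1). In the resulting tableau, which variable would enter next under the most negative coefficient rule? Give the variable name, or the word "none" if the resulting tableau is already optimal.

Pivot element 5. New z-row = old z-row − (-7)·(row 1/5).
Updated z-row coefficients: x1: 0, x2: 0, s1: 7/5, s2: 0, s3: 0, s4: -22/25, s5: 0.
The most negative is -22/25 in column s4, so s4 would enter next.

s4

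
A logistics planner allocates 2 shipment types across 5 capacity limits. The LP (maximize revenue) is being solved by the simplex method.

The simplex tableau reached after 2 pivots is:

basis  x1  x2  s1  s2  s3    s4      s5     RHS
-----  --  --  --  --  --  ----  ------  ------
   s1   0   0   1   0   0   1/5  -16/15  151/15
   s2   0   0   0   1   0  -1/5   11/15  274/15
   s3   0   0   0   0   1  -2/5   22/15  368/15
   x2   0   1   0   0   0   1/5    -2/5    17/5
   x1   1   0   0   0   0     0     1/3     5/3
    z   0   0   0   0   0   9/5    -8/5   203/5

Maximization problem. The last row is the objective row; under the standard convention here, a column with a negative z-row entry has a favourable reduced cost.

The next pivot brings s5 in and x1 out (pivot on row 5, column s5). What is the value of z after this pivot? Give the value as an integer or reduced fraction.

Minimum ratio for s5: (5/3)/(1/3) = 5.
z changes by −(z-row coeff of s5)·ratio = −(-8/5)·5 = 8.
New z = 203/5 + 8 = 243/5.

243/5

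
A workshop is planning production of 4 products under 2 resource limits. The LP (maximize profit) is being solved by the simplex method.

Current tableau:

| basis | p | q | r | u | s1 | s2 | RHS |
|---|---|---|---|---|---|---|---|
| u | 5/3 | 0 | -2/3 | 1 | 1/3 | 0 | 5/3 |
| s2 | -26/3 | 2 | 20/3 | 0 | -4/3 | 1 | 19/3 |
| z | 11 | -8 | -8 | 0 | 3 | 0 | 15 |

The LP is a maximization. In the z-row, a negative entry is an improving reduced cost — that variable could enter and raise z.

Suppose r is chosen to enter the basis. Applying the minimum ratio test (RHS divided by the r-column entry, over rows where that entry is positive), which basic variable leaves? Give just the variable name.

Ratios: row 1 (u): entry -2/3 ≤ 0, skip; row 2 (s2): (19/3)/(20/3) = 19/20.
Minimum ratio 19/20 is in the s2 row, so s2 leaves.

s2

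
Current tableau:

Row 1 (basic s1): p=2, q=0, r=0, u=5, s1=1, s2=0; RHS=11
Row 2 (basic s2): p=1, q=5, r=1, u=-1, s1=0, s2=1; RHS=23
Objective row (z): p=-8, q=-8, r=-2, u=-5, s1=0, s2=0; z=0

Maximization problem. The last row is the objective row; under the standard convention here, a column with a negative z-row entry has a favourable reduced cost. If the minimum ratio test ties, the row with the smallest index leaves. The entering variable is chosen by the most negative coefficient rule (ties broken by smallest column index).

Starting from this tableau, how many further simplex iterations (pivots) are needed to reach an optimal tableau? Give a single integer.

pivot: p in, s1 out → z = 44
pivot: q in, s2 out → z = 72
pivot: r in, q out → z = 79
No improving column remains; optimal.

3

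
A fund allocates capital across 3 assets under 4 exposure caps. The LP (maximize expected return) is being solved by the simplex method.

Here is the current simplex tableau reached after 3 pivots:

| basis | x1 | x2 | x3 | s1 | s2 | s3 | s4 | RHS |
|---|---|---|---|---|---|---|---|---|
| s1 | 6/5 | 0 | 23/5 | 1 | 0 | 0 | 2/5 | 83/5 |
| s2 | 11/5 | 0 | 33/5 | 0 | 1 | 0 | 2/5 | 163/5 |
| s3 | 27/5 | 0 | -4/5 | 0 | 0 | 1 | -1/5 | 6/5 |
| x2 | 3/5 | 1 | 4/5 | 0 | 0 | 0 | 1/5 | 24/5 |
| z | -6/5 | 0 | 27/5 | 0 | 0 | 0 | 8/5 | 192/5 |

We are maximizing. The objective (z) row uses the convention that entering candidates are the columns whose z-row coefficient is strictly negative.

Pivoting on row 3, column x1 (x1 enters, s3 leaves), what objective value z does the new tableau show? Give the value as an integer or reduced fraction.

Minimum ratio for x1: (6/5)/(27/5) = 2/9.
z changes by −(z-row coeff of x1)·ratio = −(-6/5)·(2/9) = 4/15.
New z = 192/5 + (4/15) = 116/3.

116/3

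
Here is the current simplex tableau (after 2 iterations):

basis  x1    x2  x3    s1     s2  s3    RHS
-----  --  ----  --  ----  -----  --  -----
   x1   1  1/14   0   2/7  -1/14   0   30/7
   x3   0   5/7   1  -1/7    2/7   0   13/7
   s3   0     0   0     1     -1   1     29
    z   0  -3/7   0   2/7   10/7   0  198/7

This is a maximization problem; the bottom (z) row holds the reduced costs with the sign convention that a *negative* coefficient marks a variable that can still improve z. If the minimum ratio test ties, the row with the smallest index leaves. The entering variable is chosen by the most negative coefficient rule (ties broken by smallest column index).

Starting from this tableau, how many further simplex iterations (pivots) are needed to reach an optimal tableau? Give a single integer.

pivot: x2 in, x3 out → z = 147/5
No improving column remains; optimal.

1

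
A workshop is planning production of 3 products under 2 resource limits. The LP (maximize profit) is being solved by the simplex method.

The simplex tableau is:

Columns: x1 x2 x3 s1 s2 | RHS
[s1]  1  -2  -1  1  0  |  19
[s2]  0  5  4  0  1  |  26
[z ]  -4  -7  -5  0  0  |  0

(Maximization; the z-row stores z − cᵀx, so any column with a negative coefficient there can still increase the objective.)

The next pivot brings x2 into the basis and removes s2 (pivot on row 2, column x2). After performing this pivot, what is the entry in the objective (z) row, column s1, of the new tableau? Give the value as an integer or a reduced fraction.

Pivot element is row 2, column x2: 5.
Normalize row 2: new (row 2, s1) = 0/5 = 0.
z-row ← z-row − (-7)·(new row 2): 0 − (-7)·0 = 0.

0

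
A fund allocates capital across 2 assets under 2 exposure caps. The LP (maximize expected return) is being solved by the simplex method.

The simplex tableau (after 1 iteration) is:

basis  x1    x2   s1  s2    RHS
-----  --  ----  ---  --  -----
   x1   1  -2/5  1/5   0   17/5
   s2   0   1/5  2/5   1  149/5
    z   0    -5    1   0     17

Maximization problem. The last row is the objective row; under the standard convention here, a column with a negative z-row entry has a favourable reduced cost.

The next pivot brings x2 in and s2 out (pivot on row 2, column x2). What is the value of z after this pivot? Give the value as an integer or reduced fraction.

762

Minimum ratio for x2: (149/5)/(1/5) = 149.
z changes by −(z-row coeff of x2)·ratio = −(-5)·149 = 745.
New z = 17 + 745 = 762.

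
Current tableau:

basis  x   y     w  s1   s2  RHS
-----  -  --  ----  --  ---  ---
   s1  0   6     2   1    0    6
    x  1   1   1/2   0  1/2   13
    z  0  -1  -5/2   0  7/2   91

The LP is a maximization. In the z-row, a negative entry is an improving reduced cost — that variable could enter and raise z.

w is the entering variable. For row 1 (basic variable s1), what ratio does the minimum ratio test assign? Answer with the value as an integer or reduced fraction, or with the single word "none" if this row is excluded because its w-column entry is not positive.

3

Ratio = RHS / (w entry) = 6 / 2 = 3.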